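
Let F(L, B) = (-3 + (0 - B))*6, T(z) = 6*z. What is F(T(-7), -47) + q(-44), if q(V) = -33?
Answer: 231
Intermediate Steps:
F(L, B) = -18 - 6*B (F(L, B) = (-3 - B)*6 = -18 - 6*B)
F(T(-7), -47) + q(-44) = (-18 - 6*(-47)) - 33 = (-18 + 282) - 33 = 264 - 33 = 231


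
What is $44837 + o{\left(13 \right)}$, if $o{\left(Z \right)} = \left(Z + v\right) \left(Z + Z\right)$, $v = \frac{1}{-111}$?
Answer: $\frac{5014399}{111} \approx 45175.0$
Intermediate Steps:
$v = - \frac{1}{111} \approx -0.009009$
$o{\left(Z \right)} = 2 Z \left(- \frac{1}{111} + Z\right)$ ($o{\left(Z \right)} = \left(Z - \frac{1}{111}\right) \left(Z + Z\right) = \left(- \frac{1}{111} + Z\right) 2 Z = 2 Z \left(- \frac{1}{111} + Z\right)$)
$44837 + o{\left(13 \right)} = 44837 + \frac{2}{111} \cdot 13 \left(-1 + 111 \cdot 13\right) = 44837 + \frac{2}{111} \cdot 13 \left(-1 + 1443\right) = 44837 + \frac{2}{111} \cdot 13 \cdot 1442 = 44837 + \frac{37492}{111} = \frac{5014399}{111}$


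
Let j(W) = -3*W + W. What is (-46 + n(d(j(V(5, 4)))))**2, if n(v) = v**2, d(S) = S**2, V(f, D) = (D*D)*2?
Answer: 281473433208900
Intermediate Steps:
V(f, D) = 2*D**2 (V(f, D) = D**2*2 = 2*D**2)
j(W) = -2*W
(-46 + n(d(j(V(5, 4)))))**2 = (-46 + ((-4*4**2)**2)**2)**2 = (-46 + ((-4*16)**2)**2)**2 = (-46 + ((-2*32)**2)**2)**2 = (-46 + ((-64)**2)**2)**2 = (-46 + 4096**2)**2 = (-46 + 16777216)**2 = 16777170**2 = 281473433208900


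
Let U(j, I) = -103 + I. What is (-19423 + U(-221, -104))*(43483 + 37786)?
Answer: -1595310470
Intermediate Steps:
(-19423 + U(-221, -104))*(43483 + 37786) = (-19423 + (-103 - 104))*(43483 + 37786) = (-19423 - 207)*81269 = -19630*81269 = -1595310470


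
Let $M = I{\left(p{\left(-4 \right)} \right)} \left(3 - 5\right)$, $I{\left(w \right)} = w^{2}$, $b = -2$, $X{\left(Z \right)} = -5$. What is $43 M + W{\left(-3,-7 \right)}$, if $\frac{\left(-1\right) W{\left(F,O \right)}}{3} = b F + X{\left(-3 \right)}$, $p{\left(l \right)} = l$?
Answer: $-1379$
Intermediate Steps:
$W{\left(F,O \right)} = 15 + 6 F$ ($W{\left(F,O \right)} = - 3 \left(- 2 F - 5\right) = - 3 \left(-5 - 2 F\right) = 15 + 6 F$)
$M = -32$ ($M = \left(-4\right)^{2} \left(3 - 5\right) = 16 \left(-2\right) = -32$)
$43 M + W{\left(-3,-7 \right)} = 43 \left(-32\right) + \left(15 + 6 \left(-3\right)\right) = -1376 + \left(15 - 18\right) = -1376 - 3 = -1379$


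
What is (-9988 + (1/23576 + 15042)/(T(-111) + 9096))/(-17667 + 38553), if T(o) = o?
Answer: -2115407005487/4424288898960 ≈ -0.47814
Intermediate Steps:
(-9988 + (1/23576 + 15042)/(T(-111) + 9096))/(-17667 + 38553) = (-9988 + (1/23576 + 15042)/(-111 + 9096))/(-17667 + 38553) = (-9988 + (1/23576 + 15042)/8985)/20886 = (-9988 + (354630193/23576)*(1/8985))*(1/20886) = (-9988 + 354630193/211830360)*(1/20886) = -2115407005487/211830360*1/20886 = -2115407005487/4424288898960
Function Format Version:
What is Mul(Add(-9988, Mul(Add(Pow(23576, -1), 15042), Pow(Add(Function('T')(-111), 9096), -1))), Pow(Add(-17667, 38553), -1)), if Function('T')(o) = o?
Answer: Rational(-2115407005487, 4424288898960) ≈ -0.47814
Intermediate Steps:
Mul(Add(-9988, Mul(Add(Pow(23576, -1), 15042), Pow(Add(Function('T')(-111), 9096), -1))), Pow(Add(-17667, 38553), -1)) = Mul(Add(-9988, Mul(Add(Pow(23576, -1), 15042), Pow(Add(-111, 9096), -1))), Pow(Add(-17667, 38553), -1)) = Mul(Add(-9988, Mul(Add(Rational(1, 23576), 15042), Pow(8985, -1))), Pow(20886, -1)) = Mul(Add(-9988, Mul(Rational(354630193, 23576), Rational(1, 8985))), Rational(1, 20886)) = Mul(Add(-9988, Rational(354630193, 211830360)), Rational(1, 20886)) = Mul(Rational(-2115407005487, 211830360), Rational(1, 20886)) = Rational(-2115407005487, 4424288898960)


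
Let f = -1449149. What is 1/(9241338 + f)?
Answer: 1/7792189 ≈ 1.2833e-7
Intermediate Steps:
1/(9241338 + f) = 1/(9241338 - 1449149) = 1/7792189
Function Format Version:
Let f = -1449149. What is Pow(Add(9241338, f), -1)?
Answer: Rational(1, 7792189) ≈ 1.2833e-7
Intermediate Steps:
Pow(Add(9241338, f), -1) = Pow(Add(9241338, -1449149), -1) = Pow(7792189, -1) = Rational(1, 7792189)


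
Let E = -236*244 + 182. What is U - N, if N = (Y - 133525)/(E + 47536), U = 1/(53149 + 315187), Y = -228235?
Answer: -66624610747/1817001488 ≈ -36.667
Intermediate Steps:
E = -57402 (E = -57584 + 182 = -57402)
U = 1/368336 ≈ 2.7149e-6
N = 180880/4933 (N = (-228235 - 133525)/(-57402 + 47536) = -361760/(-9866) = -361760*(-1/9866) = 180880/4933 ≈ 36.667)
U - N = 1/368336 - 1*180880/4933 = 1/368336 - 180880/4933 = -66624610747/1817001488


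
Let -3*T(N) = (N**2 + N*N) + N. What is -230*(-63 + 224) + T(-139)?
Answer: -149593/3 ≈ -49864.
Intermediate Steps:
T(N) = -2*N**2/3 - N/3 (T(N) = -((N**2 + N*N) + N)/3 = -((N**2 + N**2) + N)/3 = -(2*N**2 + N)/3 = -(N + 2*N**2)/3 = -2*N**2/3 - N/3)
-230*(-63 + 224) + T(-139) = -230*(-63 + 224) - 1/3*(-139)*(1 + 2*(-139)) = -230*161 - 1/3*(-139)*(1 - 278) = -37030 - 1/3*(-139)*(-277) = -37030 - 38503/3 = -149593/3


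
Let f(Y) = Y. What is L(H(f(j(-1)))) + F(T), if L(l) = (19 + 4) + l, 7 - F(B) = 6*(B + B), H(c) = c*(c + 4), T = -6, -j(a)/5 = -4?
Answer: 582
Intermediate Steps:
j(a) = 20 (j(a) = -5*(-4) = 20)
H(c) = c*(4 + c)
F(B) = 7 - 12*B (F(B) = 7 - 6*(B + B) = 7 - 6*2*B = 7 - 12*B)
L(l) = 23 + l
L(H(f(j(-1)))) + F(T) = (23 + 20*(4 + 20)) + (7 - 12*(-6)) = (23 + 20*24) + (7 + 72) = (23 + 480) + 79 = 503 + 79 = 582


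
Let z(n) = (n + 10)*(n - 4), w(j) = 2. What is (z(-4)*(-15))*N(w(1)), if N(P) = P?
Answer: 1440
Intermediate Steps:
z(n) = (-4 + n)*(10 + n) (z(n) = (10 + n)*(-4 + n) = (-4 + n)*(10 + n))
(z(-4)*(-15))*N(w(1)) = ((-40 + (-4)**2 + 6*(-4))*(-15))*2 = ((-40 + 16 - 24)*(-15))*2 = -48*(-15)*2 = 720*2 = 1440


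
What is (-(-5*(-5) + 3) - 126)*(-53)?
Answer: 8162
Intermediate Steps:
(-(-5*(-5) + 3) - 126)*(-53) = (-(25 + 3) - 126)*(-53) = (-1*28 - 126)*(-53) = (-28 - 126)*(-53) = -154*(-53) = 8162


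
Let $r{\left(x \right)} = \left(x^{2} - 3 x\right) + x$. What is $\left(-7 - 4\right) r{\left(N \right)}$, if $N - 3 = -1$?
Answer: $0$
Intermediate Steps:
$N = 2$ ($N = 3 - 1 = 2$)
$r{\left(x \right)} = x^{2} - 2 x$
$\left(-7 - 4\right) r{\left(N \right)} = \left(-7 - 4\right) 2 \left(-2 + 2\right) = \left(-7 + \left(-32 + 28\right)\right) 2 \cdot 0 = \left(-7 - 4\right) 0 = \left(-11\right) 0 = 0$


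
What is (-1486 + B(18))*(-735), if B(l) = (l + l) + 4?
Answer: 1062810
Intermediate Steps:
B(l) = 4 + 2*l (B(l) = 2*l + 4 = 4 + 2*l)
(-1486 + B(18))*(-735) = (-1486 + (4 + 2*18))*(-735) = (-1486 + (4 + 36))*(-735) = (-1486 + 40)*(-735) = -1446*(-735) = 1062810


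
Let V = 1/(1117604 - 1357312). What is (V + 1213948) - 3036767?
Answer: -436944296853/239708 ≈ -1.8228e+6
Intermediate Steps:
V = -1/239708 (V = 1/(-239708) = -1/239708 ≈ -4.1717e-6)
(V + 1213948) - 3036767 = (-1/239708 + 1213948) - 3036767 = 290993047183/239708 - 3036767 = -436944296853/239708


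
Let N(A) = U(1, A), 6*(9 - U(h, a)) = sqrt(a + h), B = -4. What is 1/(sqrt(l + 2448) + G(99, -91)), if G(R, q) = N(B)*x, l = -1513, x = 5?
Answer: 6/(270 + 6*sqrt(935) - 5*I*sqrt(3)) ≈ 0.013227 + 0.0002526*I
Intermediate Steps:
U(h, a) = 9 - sqrt(a + h)/6
N(A) = 9 - sqrt(1 + A)/6 (N(A) = 9 - sqrt(A + 1)/6 = 9 - sqrt(1 + A)/6)
G(R, q) = 45 - 5*I*sqrt(3)/6 (G(R, q) = (9 - sqrt(1 - 4)/6)*5 = (9 - I*sqrt(3)/6)*5 = 45 - 5*I*sqrt(3)/6)
1/(sqrt(l + 2448) + G(99, -91)) = 1/(sqrt(-1513 + 2448) + (45 - 5*I*sqrt(3)/6)) = 1/(sqrt(935) + (45 - 5*I*sqrt(3)/6)) = 1/(45 + sqrt(935) - 5*I*sqrt(3)/6)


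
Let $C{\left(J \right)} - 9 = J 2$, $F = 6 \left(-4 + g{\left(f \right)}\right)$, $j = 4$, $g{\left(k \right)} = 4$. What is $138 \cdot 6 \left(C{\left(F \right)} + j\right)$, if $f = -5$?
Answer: $10764$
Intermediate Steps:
$F = 0$ ($F = 6 \left(-4 + 4\right) = 6 \cdot 0 = 0$)
$C{\left(J \right)} = 9 + 2 J$ ($C{\left(J \right)} = 9 + J 2 = 9 + 2 J$)
$138 \cdot 6 \left(C{\left(F \right)} + j\right) = 138 \cdot 6 \left(\left(9 + 2 \cdot 0\right) + 4\right) = 828 \left(\left(9 + 0\right) + 4\right) = 828 \left(9 + 4\right) = 828 \cdot 13 = 10764$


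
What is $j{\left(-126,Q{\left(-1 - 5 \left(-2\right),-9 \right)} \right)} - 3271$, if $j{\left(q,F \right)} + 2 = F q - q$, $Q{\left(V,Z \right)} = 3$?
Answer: $-3525$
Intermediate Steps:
$j{\left(q,F \right)} = -2 - q + F q$ ($j{\left(q,F \right)} = -2 + \left(F q - q\right) = -2 + \left(- q + F q\right) = -2 - q + F q$)
$j{\left(-126,Q{\left(-1 - 5 \left(-2\right),-9 \right)} \right)} - 3271 = \left(-2 - -126 + 3 \left(-126\right)\right) - 3271 = \left(-2 + 126 - 378\right) - 3271 = -254 - 3271 = -3525$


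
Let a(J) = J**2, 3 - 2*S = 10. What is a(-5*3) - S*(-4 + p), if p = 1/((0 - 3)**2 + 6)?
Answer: 6337/30 ≈ 211.23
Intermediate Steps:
S = -7/2 (S = 3/2 - 1/2*10 = 3/2 - 5 = -7/2 ≈ -3.5000)
p = 1/15 (p = 1/((-3)**2 + 6) = 1/(9 + 6) = 1/15 ≈ 0.066667)
a(-5*3) - S*(-4 + p) = (-5*3)**2 - (-7)*(-4 + 1/15)/2 = (-15)**2 - (-7)*(-59)/(2*15) = 225 - 1*413/30 = 225 - 413/30 = 6337/30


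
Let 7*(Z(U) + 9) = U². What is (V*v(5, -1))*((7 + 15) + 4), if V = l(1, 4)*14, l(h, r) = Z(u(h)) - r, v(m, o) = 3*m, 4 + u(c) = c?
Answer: -63960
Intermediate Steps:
u(c) = -4 + c
Z(U) = -9 + U²/7
l(h, r) = -9 - r + (-4 + h)²/7 (l(h, r) = (-9 + (-4 + h)²/7) - r = -9 - r + (-4 + h)²/7)
V = -164 (V = (-9 - 1*4 + (-4 + 1)²/7)*14 = (-9 - 4 + (⅐)*(-3)²)*14 = (-9 - 4 + (⅐)*9)*14 = (-9 - 4 + 9/7)*14 = -82/7*14 = -164)
(V*v(5, -1))*((7 + 15) + 4) = (-492*5)*((7 + 15) + 4) = (-164*15)*(22 + 4) = -2460*26 = -63960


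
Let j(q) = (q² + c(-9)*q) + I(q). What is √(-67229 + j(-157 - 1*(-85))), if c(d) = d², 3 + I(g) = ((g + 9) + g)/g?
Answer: 5*I*√43442/4 ≈ 260.53*I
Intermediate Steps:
I(g) = -3 + (9 + 2*g)/g (I(g) = -3 + ((g + 9) + g)/g = -3 + ((9 + g) + g)/g = -3 + (9 + 2*g)/g)
j(q) = q² + 81*q + (9 - q)/q (j(q) = (q² + (-9)²*q) + (9 - q)/q = (q² + 81*q) + (9 - q)/q = q² + 81*q + (9 - q)/q)
√(-67229 + j(-157 - 1*(-85))) = √(-67229 + (9 - (-157 - 1*(-85)) + (-157 - 1*(-85))²*(81 + (-157 - 1*(-85))))/(-157 - 1*(-85))) = √(-67229 + (9 - (-157 + 85) + (-157 + 85)²*(81 + (-157 + 85)))/(-157 + 85)) = √(-67229 + (9 - 1*(-72) + (-72)²*(81 - 72))/(-72)) = √(-67229 - (9 + 72 + 5184*9)/72) = √(-67229 - (9 + 72 + 46656)/72) = √(-67229 - 1/72*46737) = √(-67229 - 5193/8) = √(-543025/8) = 5*I*√43442/4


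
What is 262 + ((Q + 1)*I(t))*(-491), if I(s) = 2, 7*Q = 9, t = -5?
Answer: -13878/7 ≈ -1982.6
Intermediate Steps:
Q = 9/7 (Q = (⅐)*9 = 9/7 ≈ 1.2857)
262 + ((Q + 1)*I(t))*(-491) = 262 + ((9/7 + 1)*2)*(-491) = 262 + ((16/7)*2)*(-491) = 262 + (32/7)*(-491) = 262 - 15712/7 = -13878/7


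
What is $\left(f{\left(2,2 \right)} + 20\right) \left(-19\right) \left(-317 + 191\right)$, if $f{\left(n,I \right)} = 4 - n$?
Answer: $52668$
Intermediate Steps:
$\left(f{\left(2,2 \right)} + 20\right) \left(-19\right) \left(-317 + 191\right) = \left(\left(4 - 2\right) + 20\right) \left(-19\right) \left(-317 + 191\right) = \left(\left(4 - 2\right) + 20\right) \left(-19\right) \left(-126\right) = \left(2 + 20\right) \left(-19\right) \left(-126\right) = 22 \left(-19\right) \left(-126\right) = \left(-418\right) \left(-126\right) = 52668$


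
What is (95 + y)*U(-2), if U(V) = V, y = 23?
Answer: -236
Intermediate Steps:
(95 + y)*U(-2) = (95 + 23)*(-2) = 118*(-2) = -236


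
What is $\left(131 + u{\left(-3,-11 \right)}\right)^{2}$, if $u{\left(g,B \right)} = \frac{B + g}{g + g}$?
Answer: $\frac{160000}{9} \approx 17778.0$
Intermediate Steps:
$u{\left(g,B \right)} = \frac{B + g}{2 g}$
$\left(131 + u{\left(-3,-11 \right)}\right)^{2} = \left(131 + \frac{-11 - 3}{2 \left(-3\right)}\right)^{2} = \left(131 + \frac{1}{2} \left(- \frac{1}{3}\right) \left(-14\right)\right)^{2} = \left(131 + \frac{7}{3}\right)^{2} = \left(\frac{400}{3}\right)^{2} = \frac{160000}{9}$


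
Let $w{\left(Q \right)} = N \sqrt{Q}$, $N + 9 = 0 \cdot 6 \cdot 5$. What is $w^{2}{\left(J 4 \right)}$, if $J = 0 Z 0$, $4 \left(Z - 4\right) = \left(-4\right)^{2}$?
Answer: $0$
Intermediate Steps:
$Z = 8$ ($Z = 4 + \frac{\left(-4\right)^{2}}{4} = 4 + \frac{1}{4} \cdot 16 = 4 + 4 = 8$)
$N = -9$ ($N = -9 + 0 \cdot 6 \cdot 5 = -9 + 0 \cdot 5 = -9 + 0 = -9$)
$J = 0$ ($J = 0 \cdot 8 \cdot 0 = 0 \cdot 0 = 0$)
$w{\left(Q \right)} = - 9 \sqrt{Q}$
$w^{2}{\left(J 4 \right)} = \left(- 9 \sqrt{0 \cdot 4}\right)^{2} = \left(- 9 \sqrt{0}\right)^{2} = \left(\left(-9\right) 0\right)^{2} = 0^{2} = 0$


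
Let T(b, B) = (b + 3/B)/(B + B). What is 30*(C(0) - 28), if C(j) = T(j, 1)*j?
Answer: -840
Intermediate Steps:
T(b, B) = (b + 3/B)/(2*B) (T(b, B) = (b + 3/B)/((2*B)) = (b + 3/B)*(1/(2*B)) = (b + 3/B)/(2*B))
C(j) = j*(3/2 + j/2) (C(j) = ((1/2)*(3 + 1*j)/1**2)*j = ((1/2)*1*(3 + j))*j = (3/2 + j/2)*j = j*(3/2 + j/2))
30*(C(0) - 28) = 30*((1/2)*0*(3 + 0) - 28) = 30*((1/2)*0*3 - 28) = 30*(0 - 28) = 30*(-28) = -840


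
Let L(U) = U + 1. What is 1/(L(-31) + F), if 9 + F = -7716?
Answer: -1/7755 ≈ -0.00012895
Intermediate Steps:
F = -7725 (F = -9 - 7716 = -7725)
L(U) = 1 + U
1/(L(-31) + F) = 1/((1 - 31) - 7725) = 1/(-30 - 7725) = 1/(-7755) = -1/7755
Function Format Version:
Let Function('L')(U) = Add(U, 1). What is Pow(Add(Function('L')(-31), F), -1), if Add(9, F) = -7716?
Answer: Rational(-1, 7755) ≈ -0.00012895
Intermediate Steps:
F = -7725 (F = Add(-9, -7716) = -7725)
Function('L')(U) = Add(1, U)
Pow(Add(Function('L')(-31), F), -1) = Pow(Add(Add(1, -31), -7725), -1) = Pow(Add(-30, -7725), -1) = Pow(-7755, -1) = Rational(-1, 7755)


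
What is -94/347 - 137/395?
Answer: -84669/137065 ≈ -0.61773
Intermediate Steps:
-94/347 - 137/395 = -84669/137065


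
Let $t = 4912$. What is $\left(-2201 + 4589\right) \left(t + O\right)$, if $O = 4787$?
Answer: $23161212$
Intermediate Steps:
$\left(-2201 + 4589\right) \left(t + O\right) = \left(-2201 + 4589\right) \left(4912 + 4787\right) = 2388 \cdot 9699 = 23161212$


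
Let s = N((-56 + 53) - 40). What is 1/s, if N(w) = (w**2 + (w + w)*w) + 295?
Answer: 1/5842 ≈ 0.00017117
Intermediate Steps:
N(w) = 295 + 3*w**2 (N(w) = (w**2 + (2*w)*w) + 295 = (w**2 + 2*w**2) + 295 = 3*w**2 + 295 = 295 + 3*w**2)
s = 5842 (s = 295 + 3*((-56 + 53) - 40)**2 = 295 + 3*(-3 - 40)**2 = 295 + 3*(-43)**2 = 295 + 3*1849 = 295 + 5547 = 5842)
1/s = 1/5842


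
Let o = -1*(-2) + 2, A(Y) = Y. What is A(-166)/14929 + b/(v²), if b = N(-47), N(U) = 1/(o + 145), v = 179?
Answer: -792487165/71272673261 ≈ -0.011119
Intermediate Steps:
o = 4 (o = 2 + 2 = 4)
N(U) = 1/149 (N(U) = 1/(4 + 145) = 1/149)
b = 1/149 ≈ 0.0067114
A(-166)/14929 + b/(v²) = -166/14929 + 1/(149*(179²)) = -166*1/14929 + (1/149)/32041 = -166/14929 + (1/149)*(1/32041) = -166/14929 + 1/4774109 = -792487165/71272673261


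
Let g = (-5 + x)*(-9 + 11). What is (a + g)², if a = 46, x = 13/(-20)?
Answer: 120409/100 ≈ 1204.1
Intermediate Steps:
x = -13/20 (x = 13*(-1/20) = -13/20 ≈ -0.65000)
g = -113/10 (g = (-5 - 13/20)*(-9 + 11) = -113/20*2 = -113/10 ≈ -11.300)
(a + g)² = (46 - 113/10)² = (347/10)² = 120409/100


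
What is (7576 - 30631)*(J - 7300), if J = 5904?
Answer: 32184780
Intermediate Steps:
(7576 - 30631)*(J - 7300) = (7576 - 30631)*(5904 - 7300) = -23055*(-1396) = 32184780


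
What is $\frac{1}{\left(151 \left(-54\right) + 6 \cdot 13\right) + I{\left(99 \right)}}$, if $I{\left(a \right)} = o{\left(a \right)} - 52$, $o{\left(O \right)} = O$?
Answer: $- \frac{1}{8029} \approx -0.00012455$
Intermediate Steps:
$I{\left(a \right)} = -52 + a$ ($I{\left(a \right)} = a - 52 = -52 + a$)
$\frac{1}{\left(151 \left(-54\right) + 6 \cdot 13\right) + I{\left(99 \right)}} = \frac{1}{\left(151 \left(-54\right) + 6 \cdot 13\right) + \left(-52 + 99\right)} = \frac{1}{\left(-8154 + 78\right) + 47} = \frac{1}{-8076 + 47} = \frac{1}{-8029} = - \frac{1}{8029}$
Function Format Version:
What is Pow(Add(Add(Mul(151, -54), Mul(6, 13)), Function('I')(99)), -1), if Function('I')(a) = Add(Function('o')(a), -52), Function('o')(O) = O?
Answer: Rational(-1, 8029) ≈ -0.00012455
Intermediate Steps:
Function('I')(a) = Add(-52, a) (Function('I')(a) = Add(a, -52) = Add(-52, a))
Pow(Add(Add(Mul(151, -54), Mul(6, 13)), Function('I')(99)), -1) = Pow(Add(Add(Mul(151, -54), Mul(6, 13)), Add(-52, 99)), -1) = Pow(Add(Add(-8154, 78), 47), -1) = Pow(Add(-8076, 47), -1) = Pow(-8029, -1) = Rational(-1, 8029)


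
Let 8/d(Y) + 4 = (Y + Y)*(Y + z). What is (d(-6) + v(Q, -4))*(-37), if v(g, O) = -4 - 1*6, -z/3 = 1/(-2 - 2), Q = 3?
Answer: 21534/59 ≈ 364.98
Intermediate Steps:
z = 3/4 (z = -3/(-2 - 2) = -3/(-4) = -3*(-1/4) = 3/4 ≈ 0.75000)
v(g, O) = -10 (v(g, O) = -4 - 6 = -10)
d(Y) = 8/(-4 + 2*Y*(3/4 + Y)) (d(Y) = 8/(-4 + (Y + Y)*(Y + 3/4)) = 8/(-4 + (2*Y)*(3/4 + Y)) = 8/(-4 + 2*Y*(3/4 + Y)))
(d(-6) + v(Q, -4))*(-37) = (16/(-8 + 3*(-6) + 4*(-6)**2) - 10)*(-37) = (16/(-8 - 18 + 4*36) - 10)*(-37) = (16/(-8 - 18 + 144) - 10)*(-37) = (16/118 - 10)*(-37) = (16*(1/118) - 10)*(-37) = (8/59 - 10)*(-37) = -582/59*(-37) = 21534/59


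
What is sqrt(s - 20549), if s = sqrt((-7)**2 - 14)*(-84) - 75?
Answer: 2*sqrt(-5156 - 21*sqrt(35)) ≈ 145.33*I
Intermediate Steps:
s = -75 - 84*sqrt(35) (s = sqrt(49 - 14)*(-84) - 75 = sqrt(35)*(-84) - 75 = -84*sqrt(35) - 75 = -75 - 84*sqrt(35) ≈ -571.95)
sqrt(s - 20549) = sqrt((-75 - 84*sqrt(35)) - 20549) = sqrt(-20624 - 84*sqrt(35))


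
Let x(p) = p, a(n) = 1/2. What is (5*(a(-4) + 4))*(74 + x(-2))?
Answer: 1620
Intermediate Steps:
a(n) = ½
(5*(a(-4) + 4))*(74 + x(-2)) = (5*(½ + 4))*(74 - 2) = (5*(9/2))*72 = (45/2)*72 = 1620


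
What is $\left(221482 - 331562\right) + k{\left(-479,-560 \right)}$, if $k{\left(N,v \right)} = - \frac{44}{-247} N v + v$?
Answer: $- \frac{15525520}{247} \approx -62856.0$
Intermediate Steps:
$k{\left(N,v \right)} = v + \frac{44 N v}{247}$ ($k{\left(N,v \right)} = \left(-44\right) \left(- \frac{1}{247}\right) N v + v = \frac{44 N}{247} v + v = \frac{44 N v}{247} + v = v + \frac{44 N v}{247}$)
$\left(221482 - 331562\right) + k{\left(-479,-560 \right)} = \left(221482 - 331562\right) + \frac{1}{247} \left(-560\right) \left(247 + 44 \left(-479\right)\right) = -110080 + \frac{1}{247} \left(-560\right) \left(247 - 21076\right) = -110080 + \frac{1}{247} \left(-560\right) \left(-20829\right) = -110080 + \frac{11664240}{247} = - \frac{15525520}{247}$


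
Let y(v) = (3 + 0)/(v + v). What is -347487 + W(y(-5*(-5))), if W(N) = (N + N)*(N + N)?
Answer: -217179366/625 ≈ -3.4749e+5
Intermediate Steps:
y(v) = 3/(2*v) (y(v) = 3/((2*v)) = 3*(1/(2*v)) = 3/(2*v))
W(N) = 4*N**2 (W(N) = (2*N)*(2*N) = 4*N**2)
-347487 + W(y(-5*(-5))) = -347487 + 4*(3/(2*((-5*(-5)))))**2 = -347487 + 4*((3/2)/25)**2 = -347487 + 4*((3/2)*(1/25))**2 = -347487 + 4*(3/50)**2 = -347487 + 4*(9/2500) = -347487 + 9/625 = -217179366/625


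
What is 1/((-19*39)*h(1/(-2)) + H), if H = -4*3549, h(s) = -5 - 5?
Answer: -1/6786 ≈ -0.00014736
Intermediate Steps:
h(s) = -10
H = -14196
1/((-19*39)*h(1/(-2)) + H) = 1/(-19*39*(-10) - 14196) = 1/(-741*(-10) - 14196) = 1/(7410 - 14196) = 1/(-6786) = -1/6786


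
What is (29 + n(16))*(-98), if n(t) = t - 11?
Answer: -3332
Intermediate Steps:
n(t) = -11 + t
(29 + n(16))*(-98) = (29 + (-11 + 16))*(-98) = (29 + 5)*(-98) = 34*(-98) = -3332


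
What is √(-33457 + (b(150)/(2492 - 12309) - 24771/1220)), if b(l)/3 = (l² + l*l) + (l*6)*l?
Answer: I*√1202487952095389095/5988370 ≈ 183.12*I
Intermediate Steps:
b(l) = 24*l² (b(l) = 3*((l² + l*l) + (l*6)*l) = 3*((l² + l²) + (6*l)*l) = 3*(2*l² + 6*l²) = 3*(8*l²) = 24*l²)
√(-33457 + (b(150)/(2492 - 12309) - 24771/1220)) = √(-33457 + ((24*150²)/(2492 - 12309) - 24771/1220)) = √(-33457 + ((24*22500)/(-9817) - 24771*1/1220)) = √(-33457 + (540000*(-1/9817) - 24771/1220)) = √(-33457 + (-540000/9817 - 24771/1220)) = √(-33457 - 901976907/11976740) = √(-401607767087/11976740) = I*√1202487952095389095/5988370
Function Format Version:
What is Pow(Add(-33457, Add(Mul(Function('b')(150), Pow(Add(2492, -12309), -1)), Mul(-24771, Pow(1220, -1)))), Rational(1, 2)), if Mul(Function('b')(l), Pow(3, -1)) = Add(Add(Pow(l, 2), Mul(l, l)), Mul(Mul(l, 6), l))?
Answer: Mul(Rational(1, 5988370), I, Pow(1202487952095389095, Rational(1, 2))) ≈ Mul(183.12, I)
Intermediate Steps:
Function('b')(l) = Mul(24, Pow(l, 2)) (Function('b')(l) = Mul(3, Add(Add(Pow(l, 2), Mul(l, l)), Mul(Mul(l, 6), l))) = Mul(3, Add(Add(Pow(l, 2), Pow(l, 2)), Mul(Mul(6, l), l))) = Mul(3, Add(Mul(2, Pow(l, 2)), Mul(6, Pow(l, 2)))) = Mul(3, Mul(8, Pow(l, 2))) = Mul(24, Pow(l, 2)))
Pow(Add(-33457, Add(Mul(Function('b')(150), Pow(Add(2492, -12309), -1)), Mul(-24771, Pow(1220, -1)))), Rational(1, 2)) = Pow(Add(-33457, Add(Mul(Mul(24, Pow(150, 2)), Pow(Add(2492, -12309), -1)), Mul(-24771, Pow(1220, -1)))), Rational(1, 2)) = Pow(Add(-33457, Add(Mul(Mul(24, 22500), Pow(-9817, -1)), Mul(-24771, Rational(1, 1220)))), Rational(1, 2)) = Pow(Add(-33457, Add(Mul(540000, Rational(-1, 9817)), Rational(-24771, 1220))), Rational(1, 2)) = Pow(Add(-33457, Add(Rational(-540000, 9817), Rational(-24771, 1220))), Rational(1, 2)) = Pow(Add(-33457, Rational(-901976907, 11976740)), Rational(1, 2)) = Pow(Rational(-401607767087, 11976740), Rational(1, 2)) = Mul(Rational(1, 5988370), I, Pow(1202487952095389095, Rational(1, 2)))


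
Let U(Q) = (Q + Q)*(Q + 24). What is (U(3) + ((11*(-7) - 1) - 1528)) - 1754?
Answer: -3198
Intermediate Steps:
U(Q) = 2*Q*(24 + Q) (U(Q) = (2*Q)*(24 + Q) = 2*Q*(24 + Q))
(U(3) + ((11*(-7) - 1) - 1528)) - 1754 = (2*3*(24 + 3) + ((11*(-7) - 1) - 1528)) - 1754 = (2*3*27 + ((-77 - 1) - 1528)) - 1754 = (162 + (-78 - 1528)) - 1754 = (162 - 1606) - 1754 = -1444 - 1754 = -3198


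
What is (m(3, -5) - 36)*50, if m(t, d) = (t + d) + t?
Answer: -1750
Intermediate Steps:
m(t, d) = d + 2*t (m(t, d) = (d + t) + t = d + 2*t)
(m(3, -5) - 36)*50 = ((-5 + 2*3) - 36)*50 = ((-5 + 6) - 36)*50 = (1 - 36)*50 = -35*50 = -1750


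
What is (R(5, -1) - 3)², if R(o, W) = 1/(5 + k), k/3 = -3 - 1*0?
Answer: 169/16 ≈ 10.563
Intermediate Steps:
k = -9 (k = 3*(-3 - 1*0) = 3*(-3 + 0) = 3*(-3) = -9)
R(o, W) = -¼ (R(o, W) = 1/(5 - 9) = 1/(-4) = -¼)
(R(5, -1) - 3)² = (-¼ - 3)² = (-13/4)² = 169/16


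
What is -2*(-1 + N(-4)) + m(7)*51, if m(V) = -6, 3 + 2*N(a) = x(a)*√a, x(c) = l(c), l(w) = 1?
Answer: -301 - 2*I ≈ -301.0 - 2.0*I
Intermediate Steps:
x(c) = 1
N(a) = -3/2 + √a/2 (N(a) = -3/2 + (1*√a)/2 = -3/2 + √a/2)
-2*(-1 + N(-4)) + m(7)*51 = -2*(-1 + (-3/2 + √(-4)/2)) - 6*51 = -2*(-1 + (-3/2 + (2*I)/2)) - 306 = -2*(-1 + (-3/2 + I)) - 306 = -2*(-5/2 + I) - 306 = (5 - 2*I) - 306 = -301 - 2*I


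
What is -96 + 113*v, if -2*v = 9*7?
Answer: -7311/2 ≈ -3655.5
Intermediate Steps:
v = -63/2 (v = -9*7/2 = -½*63 = -63/2 ≈ -31.500)
-96 + 113*v = -96 + 113*(-63/2) = -96 - 7119/2 = -7311/2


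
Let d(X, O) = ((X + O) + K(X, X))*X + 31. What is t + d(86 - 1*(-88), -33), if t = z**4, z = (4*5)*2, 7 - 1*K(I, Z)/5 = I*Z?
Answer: -23749465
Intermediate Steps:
K(I, Z) = 35 - 5*I*Z
z = 40 (z = 20*2 = 40)
d(X, O) = 31 + X*(35 + O + X - 5*X**2) (d(X, O) = ((X + O) + (35 - 5*X*X))*X + 31 = ((O + X) + (35 - 5*X**2))*X + 31 = (35 + O + X - 5*X**2)*X + 31 = X*(35 + O + X - 5*X**2) + 31 = 31 + X*(35 + O + X - 5*X**2))
t = 2560000 (t = 40**4 = 2560000)
t + d(86 - 1*(-88), -33) = 2560000 + (31 + (86 - 1*(-88))**2 - 33*(86 - 1*(-88)) - 5*(86 - 1*(-88))*(-7 + (86 - 1*(-88))**2)) = 2560000 + (31 + (86 + 88)**2 - 33*(86 + 88) - 5*(86 + 88)*(-7 + (86 + 88)**2)) = 2560000 + (31 + 174**2 - 33*174 - 5*174*(-7 + 174**2)) = 2560000 + (31 + 30276 - 5742 - 5*174*(-7 + 30276)) = 2560000 + (31 + 30276 - 5742 - 5*174*30269) = 2560000 + (31 + 30276 - 5742 - 26334030) = 2560000 - 26309465 = -23749465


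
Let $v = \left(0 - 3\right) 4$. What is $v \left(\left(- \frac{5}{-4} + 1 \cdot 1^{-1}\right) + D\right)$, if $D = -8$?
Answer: $69$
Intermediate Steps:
$v = -12$ ($v = \left(-3\right) 4 = -12$)
$v \left(\left(- \frac{5}{-4} + 1 \cdot 1^{-1}\right) + D\right) = - 12 \left(\left(- \frac{5}{-4} + 1 \cdot 1^{-1}\right) - 8\right) = - 12 \left(\left(\left(-5\right) \left(- \frac{1}{4}\right) + 1 \cdot 1\right) - 8\right) = - 12 \left(\left(\frac{5}{4} + 1\right) - 8\right) = - 12 \left(\frac{9}{4} - 8\right) = \left(-12\right) \left(- \frac{23}{4}\right) = 69$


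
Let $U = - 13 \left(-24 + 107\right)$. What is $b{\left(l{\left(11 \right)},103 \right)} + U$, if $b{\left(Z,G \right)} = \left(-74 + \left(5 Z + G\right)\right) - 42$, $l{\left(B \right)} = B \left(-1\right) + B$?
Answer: $-1092$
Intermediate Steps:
$l{\left(B \right)} = 0$ ($l{\left(B \right)} = - B + B = 0$)
$U = -1079$ ($U = \left(-13\right) 83 = -1079$)
$b{\left(Z,G \right)} = -116 + G + 5 Z$ ($b{\left(Z,G \right)} = \left(-74 + \left(G + 5 Z\right)\right) - 42 = \left(-74 + G + 5 Z\right) - 42 = -116 + G + 5 Z$)
$b{\left(l{\left(11 \right)},103 \right)} + U = \left(-116 + 103 + 5 \cdot 0\right) - 1079 = \left(-116 + 103 + 0\right) - 1079 = -13 - 1079 = -1092$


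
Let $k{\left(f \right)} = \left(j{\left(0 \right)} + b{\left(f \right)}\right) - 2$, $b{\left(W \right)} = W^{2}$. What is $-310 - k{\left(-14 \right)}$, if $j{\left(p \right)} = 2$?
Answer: $-506$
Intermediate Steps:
$k{\left(f \right)} = f^{2}$ ($k{\left(f \right)} = \left(2 + f^{2}\right) - 2 = f^{2}$)
$-310 - k{\left(-14 \right)} = -310 - \left(-14\right)^{2} = -310 - 196 = -506$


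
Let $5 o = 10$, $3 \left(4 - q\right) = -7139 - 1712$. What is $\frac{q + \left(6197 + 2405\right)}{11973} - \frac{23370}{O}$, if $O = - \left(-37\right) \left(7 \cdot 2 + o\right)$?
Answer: $- \frac{409451491}{10632024} \approx -38.511$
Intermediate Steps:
$q = \frac{8863}{3}$ ($q = 4 - \frac{-7139 - 1712}{3} = 4 - - \frac{8851}{3} = 4 + \frac{8851}{3} = \frac{8863}{3} \approx 2954.3$)
$o = 2$ ($o = \frac{1}{5} \cdot 10 = 2$)
$O = 592$ ($O = - \left(-37\right) \left(7 \cdot 2 + 2\right) = - \left(-37\right) \left(14 + 2\right) = - \left(-37\right) 16 = \left(-1\right) \left(-592\right) = 592$)
$\frac{q + \left(6197 + 2405\right)}{11973} - \frac{23370}{O} = \frac{\frac{8863}{3} + \left(6197 + 2405\right)}{11973} - \frac{23370}{592} = \left(\frac{8863}{3} + 8602\right) \frac{1}{11973} - \frac{11685}{296} = \frac{34669}{3} \cdot \frac{1}{11973} - \frac{11685}{296} = \frac{34669}{35919} - \frac{11685}{296} = - \frac{409451491}{10632024}$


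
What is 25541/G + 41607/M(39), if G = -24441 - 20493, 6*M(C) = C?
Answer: 3738805843/584142 ≈ 6400.5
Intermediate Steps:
M(C) = C/6
G = -44934
25541/G + 41607/M(39) = 25541/(-44934) + 41607/(((⅙)*39)) = 25541*(-1/44934) + 41607/(13/2) = -25541/44934 + 41607*(2/13) = -25541/44934 + 83214/13 = 3738805843/584142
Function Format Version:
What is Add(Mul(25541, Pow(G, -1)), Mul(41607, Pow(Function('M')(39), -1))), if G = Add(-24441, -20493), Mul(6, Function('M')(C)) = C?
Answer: Rational(3738805843, 584142) ≈ 6400.5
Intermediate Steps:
Function('M')(C) = Mul(Rational(1, 6), C)
G = -44934
Add(Mul(25541, Pow(G, -1)), Mul(41607, Pow(Function('M')(39), -1))) = Add(Mul(25541, Pow(-44934, -1)), Mul(41607, Pow(Mul(Rational(1, 6), 39), -1))) = Add(Mul(25541, Rational(-1, 44934)), Mul(41607, Pow(Rational(13, 2), -1))) = Add(Rational(-25541, 44934), Mul(41607, Rational(2, 13))) = Add(Rational(-25541, 44934), Rational(83214, 13)) = Rational(3738805843, 584142)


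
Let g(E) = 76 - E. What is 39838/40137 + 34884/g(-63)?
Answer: 1405676590/5579043 ≈ 251.96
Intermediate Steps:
39838/40137 + 34884/g(-63) = 39838/40137 + 34884/(76 - 1*(-63)) = 39838*(1/40137) + 34884/(76 + 63) = 39838/40137 + 34884/139 = 1405676590/5579043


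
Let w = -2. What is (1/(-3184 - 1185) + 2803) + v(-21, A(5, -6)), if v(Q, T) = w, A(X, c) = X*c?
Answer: 12237568/4369 ≈ 2801.0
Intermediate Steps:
v(Q, T) = -2
(1/(-3184 - 1185) + 2803) + v(-21, A(5, -6)) = (1/(-3184 - 1185) + 2803) - 2 = (1/(-4369) + 2803) - 2 = (-1/4369 + 2803) - 2 = 12246306/4369 - 2 = 12237568/4369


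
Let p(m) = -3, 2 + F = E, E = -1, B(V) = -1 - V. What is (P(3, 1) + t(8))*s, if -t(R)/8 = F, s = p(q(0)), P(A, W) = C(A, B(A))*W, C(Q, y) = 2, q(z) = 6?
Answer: -78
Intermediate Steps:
P(A, W) = 2*W
F = -3 (F = -2 - 1 = -3)
s = -3
t(R) = 24 (t(R) = -8*(-3) = 24)
(P(3, 1) + t(8))*s = (2*1 + 24)*(-3) = (2 + 24)*(-3) = 26*(-3) = -78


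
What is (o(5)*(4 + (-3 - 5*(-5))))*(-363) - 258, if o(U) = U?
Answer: -47448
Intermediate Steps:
(o(5)*(4 + (-3 - 5*(-5))))*(-363) - 258 = (5*(4 + (-3 - 5*(-5))))*(-363) - 258 = (5*(4 + (-3 + 25)))*(-363) - 258 = (5*(4 + 22))*(-363) - 258 = (5*26)*(-363) - 258 = 130*(-363) - 258 = -47190 - 258 = -47448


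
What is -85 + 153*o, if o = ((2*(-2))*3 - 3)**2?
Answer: 34340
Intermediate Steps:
o = 225 (o = (-4*3 - 3)**2 = (-12 - 3)**2 = (-15)**2 = 225)
-85 + 153*o = -85 + 153*225 = -85 + 34425 = 34340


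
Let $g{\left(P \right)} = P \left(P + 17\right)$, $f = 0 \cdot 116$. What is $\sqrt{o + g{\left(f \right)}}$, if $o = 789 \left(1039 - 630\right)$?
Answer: $\sqrt{322701} \approx 568.07$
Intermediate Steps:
$f = 0$
$g{\left(P \right)} = P \left(17 + P\right)$
$o = 322701$ ($o = 789 \cdot 409 = 322701$)
$\sqrt{o + g{\left(f \right)}} = \sqrt{322701 + 0 \left(17 + 0\right)} = \sqrt{322701 + 0 \cdot 17} = \sqrt{322701 + 0} = \sqrt{322701}$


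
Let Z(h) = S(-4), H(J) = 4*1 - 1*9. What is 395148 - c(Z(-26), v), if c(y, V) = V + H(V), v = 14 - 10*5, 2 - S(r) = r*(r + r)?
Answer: 395189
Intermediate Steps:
H(J) = -5 (H(J) = 4 - 9 = -5)
S(r) = 2 - 2*r² (S(r) = 2 - r*(r + r) = 2 - r*2*r = 2 - 2*r²)
Z(h) = -30 (Z(h) = 2 - 2*(-4)² = 2 - 2*16 = 2 - 32 = -30)
v = -36 (v = 14 - 50 = -36)
c(y, V) = -5 + V (c(y, V) = V - 5 = -5 + V)
395148 - c(Z(-26), v) = 395148 - (-5 - 36) = 395148 - 1*(-41) = 395148 + 41 = 395189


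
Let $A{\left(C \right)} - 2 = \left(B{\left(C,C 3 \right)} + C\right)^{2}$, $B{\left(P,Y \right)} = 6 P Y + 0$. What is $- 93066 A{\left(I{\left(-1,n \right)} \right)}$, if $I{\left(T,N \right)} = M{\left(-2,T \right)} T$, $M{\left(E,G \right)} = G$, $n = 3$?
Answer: $-33782958$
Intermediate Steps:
$B{\left(P,Y \right)} = 6 P Y$ ($B{\left(P,Y \right)} = 6 P Y + 0 = 6 P Y$)
$I{\left(T,N \right)} = T^{2}$ ($I{\left(T,N \right)} = T T = T^{2}$)
$A{\left(C \right)} = 2 + \left(C + 18 C^{2}\right)^{2}$ ($A{\left(C \right)} = 2 + \left(6 C C 3 + C\right)^{2} = 2 + \left(6 C 3 C + C\right)^{2} = 2 + \left(18 C^{2} + C\right)^{2} = 2 + \left(C + 18 C^{2}\right)^{2}$)
$- 93066 A{\left(I{\left(-1,n \right)} \right)} = - 93066 \left(2 + \left(\left(-1\right)^{2}\right)^{2} \left(1 + 18 \left(-1\right)^{2}\right)^{2}\right) = - 93066 \left(2 + 1^{2} \left(1 + 18 \cdot 1\right)^{2}\right) = - 93066 \left(2 + 1 \left(1 + 18\right)^{2}\right) = - 93066 \left(2 + 1 \cdot 19^{2}\right) = - 93066 \left(2 + 1 \cdot 361\right) = - 93066 \left(2 + 361\right) = \left(-93066\right) 363 = -33782958$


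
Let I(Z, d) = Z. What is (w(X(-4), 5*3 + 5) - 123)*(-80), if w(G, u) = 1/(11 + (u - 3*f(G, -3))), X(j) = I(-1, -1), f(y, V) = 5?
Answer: 9835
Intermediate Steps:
X(j) = -1
w(G, u) = 1/(-4 + u) (w(G, u) = 1/(11 + (u - 3*5)) = 1/(11 + (u - 15)) = 1/(11 + (-15 + u)) = 1/(-4 + u))
(w(X(-4), 5*3 + 5) - 123)*(-80) = (1/(-4 + (5*3 + 5)) - 123)*(-80) = (1/(-4 + (15 + 5)) - 123)*(-80) = (1/(-4 + 20) - 123)*(-80) = (1/16 - 123)*(-80) = -1967/16*(-80) = 9835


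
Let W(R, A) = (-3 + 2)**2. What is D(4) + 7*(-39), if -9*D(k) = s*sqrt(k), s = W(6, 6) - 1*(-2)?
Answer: -821/3 ≈ -273.67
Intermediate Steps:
W(R, A) = 1 (W(R, A) = (-1)**2 = 1)
s = 3 (s = 1 - 1*(-2) = 1 + 2 = 3)
D(k) = -sqrt(k)/3
D(4) + 7*(-39) = -sqrt(4)/3 + 7*(-39) = -1/3*2 - 273 = -2/3 - 273 = -821/3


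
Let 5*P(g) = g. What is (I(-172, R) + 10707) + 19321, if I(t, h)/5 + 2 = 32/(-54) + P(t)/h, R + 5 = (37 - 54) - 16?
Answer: 15400036/513 ≈ 30020.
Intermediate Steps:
P(g) = g/5
R = -38 (R = -5 + ((37 - 54) - 16) = -5 + (-17 - 16) = -5 - 33 = -38)
I(t, h) = -350/27 + t/h (I(t, h) = -10 + 5*(32/(-54) + (t/5)/h) = -10 + 5*(32*(-1/54) + t/(5*h)) = -10 + 5*(-16/27 + t/(5*h)) = -10 + (-80/27 + t/h) = -350/27 + t/h)
(I(-172, R) + 10707) + 19321 = ((-350/27 - 172/(-38)) + 10707) + 19321 = ((-350/27 - 172*(-1/38)) + 10707) + 19321 = ((-350/27 + 86/19) + 10707) + 19321 = (-4328/513 + 10707) + 19321 = 5488363/513 + 19321 = 15400036/513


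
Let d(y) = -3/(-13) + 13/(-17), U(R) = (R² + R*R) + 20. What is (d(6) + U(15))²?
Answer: 10764477504/48841 ≈ 2.2040e+5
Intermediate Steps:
U(R) = 20 + 2*R² (U(R) = (R² + R²) + 20 = 2*R² + 20 = 20 + 2*R²)
d(y) = -118/221 (d(y) = -3*(-1/13) + 13*(-1/17) = 3/13 - 13/17 = -118/221)
(d(6) + U(15))² = (-118/221 + (20 + 2*15²))² = (-118/221 + (20 + 2*225))² = (-118/221 + (20 + 450))² = (-118/221 + 470)² = (103752/221)² = 10764477504/48841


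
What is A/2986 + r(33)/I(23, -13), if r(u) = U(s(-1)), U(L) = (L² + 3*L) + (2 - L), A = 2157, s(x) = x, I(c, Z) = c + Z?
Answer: 6139/7465 ≈ 0.82237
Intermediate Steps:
I(c, Z) = Z + c
U(L) = 2 + L² + 2*L
r(u) = 1 (r(u) = 2 + (-1)² + 2*(-1) = 2 + 1 - 2 = 1)
A/2986 + r(33)/I(23, -13) = 2157/2986 + 1/(-13 + 23) = 2157*(1/2986) + 1/10 = 2157/2986 + 1*(⅒) = 2157/2986 + ⅒ = 6139/7465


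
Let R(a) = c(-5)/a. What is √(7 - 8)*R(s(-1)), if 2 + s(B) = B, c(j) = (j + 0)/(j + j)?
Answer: -I/6 ≈ -0.16667*I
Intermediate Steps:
c(j) = ½ (c(j) = j/((2*j)) = j*(1/(2*j)) = ½)
s(B) = -2 + B
R(a) = 1/(2*a)
√(7 - 8)*R(s(-1)) = √(7 - 8)*(1/(2*(-2 - 1))) = √(-1)*((½)/(-3)) = I*((½)*(-⅓)) = I*(-⅙) = -I/6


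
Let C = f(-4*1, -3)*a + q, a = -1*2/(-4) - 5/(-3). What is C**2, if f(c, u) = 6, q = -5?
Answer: 64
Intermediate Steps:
a = 13/6 (a = -2*(-1/4) - 5*(-1/3) = 1/2 + 5/3 = 13/6 ≈ 2.1667)
C = 8 (C = 6*(13/6) - 5 = 13 - 5 = 8)
C**2 = 8**2 = 64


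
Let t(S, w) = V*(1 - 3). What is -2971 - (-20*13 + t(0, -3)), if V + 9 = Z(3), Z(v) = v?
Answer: -2723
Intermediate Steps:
V = -6 (V = -9 + 3 = -6)
t(S, w) = 12 (t(S, w) = -6*(1 - 3) = -6*(-2) = 12)
-2971 - (-20*13 + t(0, -3)) = -2971 - (-20*13 + 12) = -2971 - (-260 + 12) = -2971 - 1*(-248) = -2971 + 248 = -2723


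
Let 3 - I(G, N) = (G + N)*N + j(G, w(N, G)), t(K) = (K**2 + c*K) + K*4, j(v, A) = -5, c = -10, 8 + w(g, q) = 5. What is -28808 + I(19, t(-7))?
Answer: -38810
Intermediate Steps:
w(g, q) = -3 (w(g, q) = -8 + 5 = -3)
t(K) = K**2 - 6*K (t(K) = (K**2 - 10*K) + K*4 = (K**2 - 10*K) + 4*K = K**2 - 6*K)
I(G, N) = 8 - N*(G + N) (I(G, N) = 3 - ((G + N)*N - 5) = 3 - (N*(G + N) - 5) = 3 - (-5 + N*(G + N)) = 3 + (5 - N*(G + N)) = 8 - N*(G + N))
-28808 + I(19, t(-7)) = -28808 + (8 - (-7*(-6 - 7))**2 - 1*19*(-7*(-6 - 7))) = -28808 + (8 - (-7*(-13))**2 - 1*19*(-7*(-13))) = -28808 + (8 - 1*91**2 - 1*19*91) = -28808 + (8 - 1*8281 - 1729) = -28808 + (8 - 8281 - 1729) = -28808 - 10002 = -38810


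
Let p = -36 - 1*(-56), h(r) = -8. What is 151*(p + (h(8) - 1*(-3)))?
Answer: 2265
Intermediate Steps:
p = 20 (p = -36 + 56 = 20)
151*(p + (h(8) - 1*(-3))) = 151*(20 + (-8 - 1*(-3))) = 151*(20 + (-8 + 3)) = 151*(20 - 5) = 151*15 = 2265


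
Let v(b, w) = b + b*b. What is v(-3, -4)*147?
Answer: 882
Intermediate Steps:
v(b, w) = b + b**2
v(-3, -4)*147 = -3*(1 - 3)*147 = -3*(-2)*147 = 6*147 = 882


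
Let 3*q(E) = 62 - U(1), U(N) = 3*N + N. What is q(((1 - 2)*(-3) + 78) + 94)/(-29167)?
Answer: -58/87501 ≈ -0.00066285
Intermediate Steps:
U(N) = 4*N
q(E) = 58/3 (q(E) = (62 - 4)/3 = (⅓)*58 = 58/3)
q(((1 - 2)*(-3) + 78) + 94)/(-29167) = (58/3)/(-29167) = (58/3)*(-1/29167) = -58/87501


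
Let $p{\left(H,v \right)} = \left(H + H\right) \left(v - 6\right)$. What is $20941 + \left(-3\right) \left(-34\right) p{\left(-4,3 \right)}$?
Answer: $23389$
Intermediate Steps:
$p{\left(H,v \right)} = 2 H \left(-6 + v\right)$
$20941 + \left(-3\right) \left(-34\right) p{\left(-4,3 \right)} = 20941 + \left(-3\right) \left(-34\right) 2 \left(-4\right) \left(-6 + 3\right) = 20941 + 102 \cdot 2 \left(-4\right) \left(-3\right) = 20941 + 102 \cdot 24 = 20941 + 2448 = 23389$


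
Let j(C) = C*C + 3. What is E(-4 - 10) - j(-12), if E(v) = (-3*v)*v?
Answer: -735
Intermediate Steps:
E(v) = -3*v²
j(C) = 3 + C² (j(C) = C² + 3 = 3 + C²)
E(-4 - 10) - j(-12) = -3*(-4 - 10)² - (3 + (-12)²) = -3*(-14)² - (3 + 144) = -3*196 - 1*147 = -588 - 147 = -735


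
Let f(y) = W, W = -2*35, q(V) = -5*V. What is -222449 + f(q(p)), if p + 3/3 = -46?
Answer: -222519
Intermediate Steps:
p = -47 (p = -1 - 46 = -47)
W = -70
f(y) = -70
-222449 + f(q(p)) = -222449 - 70 = -222519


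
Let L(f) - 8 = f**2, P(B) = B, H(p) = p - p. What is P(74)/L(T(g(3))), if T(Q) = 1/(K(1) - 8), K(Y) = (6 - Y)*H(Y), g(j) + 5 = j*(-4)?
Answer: 4736/513 ≈ 9.2320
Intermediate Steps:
g(j) = -5 - 4*j (g(j) = -5 + j*(-4) = -5 - 4*j)
H(p) = 0
K(Y) = 0 (K(Y) = (6 - Y)*0 = 0)
T(Q) = -1/8 (T(Q) = 1/(0 - 8) = 1/(-8) = -1/8)
L(f) = 8 + f**2
P(74)/L(T(g(3))) = 74/(8 + (-1/8)**2) = 74/(8 + 1/64) = 74/(513/64) = 74*(64/513) = 4736/513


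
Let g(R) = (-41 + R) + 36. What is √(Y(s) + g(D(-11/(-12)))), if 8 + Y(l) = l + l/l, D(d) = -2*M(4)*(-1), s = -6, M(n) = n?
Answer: I*√10 ≈ 3.1623*I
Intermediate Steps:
D(d) = 8 (D(d) = -2*4*(-1) = -8*(-1) = 8)
g(R) = -5 + R
Y(l) = -7 + l (Y(l) = -8 + (l + l/l) = -8 + (l + 1) = -8 + (1 + l) = -7 + l)
√(Y(s) + g(D(-11/(-12)))) = √((-7 - 6) + (-5 + 8)) = √(-13 + 3) = √(-10) = I*√10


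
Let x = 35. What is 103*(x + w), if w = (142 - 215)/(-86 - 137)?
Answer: 811434/223 ≈ 3638.7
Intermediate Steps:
w = 73/223 (w = -73/(-223) = -73*(-1/223) = 73/223 ≈ 0.32735)
103*(x + w) = 103*(35 + 73/223) = 103*(7878/223) = 811434/223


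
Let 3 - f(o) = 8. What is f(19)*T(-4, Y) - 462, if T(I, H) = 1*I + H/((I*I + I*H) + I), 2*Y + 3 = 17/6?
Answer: -65411/148 ≈ -441.97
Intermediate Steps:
Y = -1/12 (Y = -3/2 + (17/6)/2 = -3/2 + (17*(⅙))/2 = -3/2 + (½)*(17/6) = -3/2 + 17/12 = -1/12 ≈ -0.083333)
f(o) = -5 (f(o) = 3 - 1*8 = 3 - 8 = -5)
T(I, H) = I + H/(I + I² + H*I) (T(I, H) = I + H/((I² + H*I) + I) = I + H/(I + I² + H*I))
f(19)*T(-4, Y) - 462 = -5*(-1/12 + (-4)² + (-4)³ - 1/12*(-4)²)/((-4)*(1 - 1/12 - 4)) - 462 = -(-5)*(-1/12 + 16 - 64 - 1/12*16)/(4*(-37/12)) - 462 = -(-5)*(-12)*(-1/12 + 16 - 64 - 4/3)/(4*37) - 462 = -(-5)*(-12)*(-593)/(4*37*12) - 462 = -5*(-593/148) - 462 = 2965/148 - 462 = -65411/148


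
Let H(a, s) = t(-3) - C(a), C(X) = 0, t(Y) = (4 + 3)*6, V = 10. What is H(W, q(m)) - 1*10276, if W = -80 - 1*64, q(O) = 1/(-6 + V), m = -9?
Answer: -10234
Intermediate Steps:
t(Y) = 42 (t(Y) = 7*6 = 42)
q(O) = ¼ (q(O) = 1/(-6 + 10) = 1/4 = ¼)
W = -144 (W = -80 - 64 = -144)
H(a, s) = 42 (H(a, s) = 42 - 1*0 = 42 + 0 = 42)
H(W, q(m)) - 1*10276 = 42 - 1*10276 = 42 - 10276 = -10234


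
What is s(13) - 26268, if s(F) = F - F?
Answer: -26268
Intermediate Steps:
s(F) = 0
s(13) - 26268 = 0 - 26268 = -26268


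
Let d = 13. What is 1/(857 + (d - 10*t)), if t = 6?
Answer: 1/810 ≈ 0.0012346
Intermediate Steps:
1/(857 + (d - 10*t)) = 1/(857 + (13 - 10*6)) = 1/(857 + (13 - 60)) = 1/(857 - 47) = 1/810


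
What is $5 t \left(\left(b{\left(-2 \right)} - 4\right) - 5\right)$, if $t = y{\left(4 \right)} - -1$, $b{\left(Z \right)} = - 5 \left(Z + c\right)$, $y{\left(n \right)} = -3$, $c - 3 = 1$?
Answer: $190$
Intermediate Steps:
$c = 4$ ($c = 3 + 1 = 4$)
$b{\left(Z \right)} = -20 - 5 Z$ ($b{\left(Z \right)} = - 5 \left(Z + 4\right) = - 5 \left(4 + Z\right) = -20 - 5 Z$)
$t = -2$ ($t = -3 - -1 = -3 + 1 = -2$)
$5 t \left(\left(b{\left(-2 \right)} - 4\right) - 5\right) = 5 \left(-2\right) \left(\left(\left(-20 - -10\right) - 4\right) - 5\right) = - 10 \left(\left(\left(-20 + 10\right) - 4\right) - 5\right) = - 10 \left(\left(-10 - 4\right) - 5\right) = - 10 \left(-14 - 5\right) = \left(-10\right) \left(-19\right) = 190$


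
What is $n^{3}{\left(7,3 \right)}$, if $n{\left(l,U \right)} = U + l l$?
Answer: $140608$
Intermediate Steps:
$n{\left(l,U \right)} = U + l^{2}$
$n^{3}{\left(7,3 \right)} = \left(3 + 7^{2}\right)^{3} = \left(3 + 49\right)^{3} = 52^{3} = 140608$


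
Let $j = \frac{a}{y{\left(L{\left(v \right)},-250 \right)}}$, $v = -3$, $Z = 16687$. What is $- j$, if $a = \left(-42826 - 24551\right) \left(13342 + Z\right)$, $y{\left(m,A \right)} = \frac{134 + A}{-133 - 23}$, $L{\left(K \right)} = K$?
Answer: $\frac{78907293387}{29} \approx 2.7209 \cdot 10^{9}$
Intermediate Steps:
$y{\left(m,A \right)} = - \frac{67}{78} - \frac{A}{156}$ ($y{\left(m,A \right)} = \frac{134 + A}{-156} = \left(134 + A\right) \left(- \frac{1}{156}\right) = - \frac{67}{78} - \frac{A}{156}$)
$a = -2023263933$ ($a = \left(-42826 - 24551\right) \left(13342 + 16687\right) = \left(-67377\right) 30029 = -2023263933$)
$j = - \frac{78907293387}{29}$ ($j = - \frac{2023263933}{- \frac{67}{78} - - \frac{125}{78}} = - \frac{2023263933}{- \frac{67}{78} + \frac{125}{78}} = - \frac{2023263933}{\frac{29}{39}} = \left(-2023263933\right) \frac{39}{29} = - \frac{78907293387}{29} \approx -2.7209 \cdot 10^{9}$)
$- j = \left(-1\right) \left(- \frac{78907293387}{29}\right) = \frac{78907293387}{29}$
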